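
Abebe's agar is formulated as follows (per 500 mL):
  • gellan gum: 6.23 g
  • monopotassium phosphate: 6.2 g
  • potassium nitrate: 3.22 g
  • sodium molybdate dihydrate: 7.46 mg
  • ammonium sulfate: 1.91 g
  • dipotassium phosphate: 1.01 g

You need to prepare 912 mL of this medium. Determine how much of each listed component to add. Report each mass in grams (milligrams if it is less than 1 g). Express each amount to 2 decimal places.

gellan gum 11.36 g; monopotassium phosphate 11.31 g; potassium nitrate 5.87 g; sodium molybdate dihydrate 13.61 mg; ammonium sulfate 3.48 g; dipotassium phosphate 1.84 g

Ratio of target to recipe volume: 912 / 500 = 1.824.
gellan gum: 6.23 g × (912 mL / 500 mL) = 11.36 g
monopotassium phosphate: 6.2 g × (912 mL / 500 mL) = 11.31 g
potassium nitrate: 3.22 g × (912 mL / 500 mL) = 5.87 g
sodium molybdate dihydrate: 7.46 mg × (912 mL / 500 mL) = 13.61 mg
ammonium sulfate: 1.91 g × (912 mL / 500 mL) = 3.48 g
dipotassium phosphate: 1.01 g × (912 mL / 500 mL) = 1.84 g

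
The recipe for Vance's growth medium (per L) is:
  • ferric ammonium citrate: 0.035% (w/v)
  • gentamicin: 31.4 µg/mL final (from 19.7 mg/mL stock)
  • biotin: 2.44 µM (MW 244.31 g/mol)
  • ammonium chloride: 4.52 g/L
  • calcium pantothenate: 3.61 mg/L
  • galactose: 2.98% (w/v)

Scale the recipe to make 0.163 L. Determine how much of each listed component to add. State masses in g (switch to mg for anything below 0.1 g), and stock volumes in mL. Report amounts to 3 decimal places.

Working volume: 0.163 L.
ferric ammonium citrate: 0.035 g per 100 mL × 163 mL ÷ 100 = 0.05705 g = 57.050 mg
gentamicin: V = C2·V2/C1 = 31.4 µg/mL × 163 mL ÷ 19700 µg/mL = 0.260 mL
biotin: 2.44 µmol/L × 244.31 g/mol × 0.163 L ÷ 1000 = 0.097 mg
ammonium chloride: 4.52 g/L × 0.163 L = 0.737 g
calcium pantothenate: 3.61 mg/L × 0.163 L = 0.588 mg
galactose: 2.98 g per 100 mL × 163 mL ÷ 100 = 4.857 g

ferric ammonium citrate 57.050 mg; gentamicin 0.260 mL; biotin 0.097 mg; ammonium chloride 0.737 g; calcium pantothenate 0.588 mg; galactose 4.857 g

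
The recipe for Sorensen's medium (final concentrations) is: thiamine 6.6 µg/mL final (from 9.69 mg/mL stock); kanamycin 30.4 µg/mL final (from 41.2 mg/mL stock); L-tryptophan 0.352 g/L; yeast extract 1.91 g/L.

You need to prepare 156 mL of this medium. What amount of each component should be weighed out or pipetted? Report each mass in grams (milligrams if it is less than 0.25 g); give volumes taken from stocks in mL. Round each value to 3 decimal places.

Scale factor relative to 1 L: 0.156.
thiamine: dilute stock: 6.6 µg/mL × 156 mL ÷ 9690 µg/mL = 0.106 mL
kanamycin: V = C2·V2/C1 = 30.4 µg/mL × 156 mL ÷ 41200 µg/mL = 0.115 mL
L-tryptophan: 0.352 g/L × 0.156 L = 0.054912 g = 54.912 mg
yeast extract: 1.91 g/L × 0.156 L = 0.298 g

thiamine 0.106 mL; kanamycin 0.115 mL; L-tryptophan 54.912 mg; yeast extract 0.298 g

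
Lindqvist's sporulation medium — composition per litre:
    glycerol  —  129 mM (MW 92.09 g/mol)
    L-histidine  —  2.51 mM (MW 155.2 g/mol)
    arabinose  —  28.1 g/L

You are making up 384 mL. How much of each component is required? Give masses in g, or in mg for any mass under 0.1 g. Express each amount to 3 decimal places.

Working volume: 384 mL = 0.384 L.
glycerol: 129 mmol/L × 92.09 g/mol × 0.384 L ÷ 1000 = 4.562 g
L-histidine: 2.51 mmol/L × 155.2 g/mol × 0.384 L ÷ 1000 = 0.150 g
arabinose: 28.1 g/L × 0.384 L = 10.790 g

glycerol 4.562 g; L-histidine 0.150 g; arabinose 10.790 g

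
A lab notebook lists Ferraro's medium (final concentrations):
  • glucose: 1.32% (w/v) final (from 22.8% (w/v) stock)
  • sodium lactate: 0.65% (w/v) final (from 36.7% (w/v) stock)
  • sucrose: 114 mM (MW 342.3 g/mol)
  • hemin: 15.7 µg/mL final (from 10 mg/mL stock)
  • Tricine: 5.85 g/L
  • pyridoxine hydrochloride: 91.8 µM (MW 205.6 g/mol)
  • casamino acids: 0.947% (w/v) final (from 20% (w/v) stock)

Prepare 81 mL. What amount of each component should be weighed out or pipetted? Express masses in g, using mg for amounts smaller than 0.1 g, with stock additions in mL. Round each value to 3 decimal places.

Scale factor relative to 1 L: 0.081.
glucose: V = C2·V2/C1 = 1.32% ÷ 22.8% × 81 mL = 4.689 mL
sodium lactate: V = C2·V2/C1 = 0.65% ÷ 36.7% × 81 mL = 1.435 mL
sucrose: 114 mmol/L × 342.3 g/mol × 0.081 L ÷ 1000 = 3.161 g
hemin: dilute stock: 15.7 µg/mL × 81 mL ÷ 10000 µg/mL = 0.127 mL
Tricine: 5.85 g/L × 0.081 L = 0.474 g
pyridoxine hydrochloride: 91.8 µmol/L × 205.6 g/mol × 0.081 L ÷ 1000 = 1.529 mg
casamino acids: dilute stock: 0.947% ÷ 20% × 81 mL = 3.835 mL

glucose 4.689 mL; sodium lactate 1.435 mL; sucrose 3.161 g; hemin 0.127 mL; Tricine 0.474 g; pyridoxine hydrochloride 1.529 mg; casamino acids 3.835 mL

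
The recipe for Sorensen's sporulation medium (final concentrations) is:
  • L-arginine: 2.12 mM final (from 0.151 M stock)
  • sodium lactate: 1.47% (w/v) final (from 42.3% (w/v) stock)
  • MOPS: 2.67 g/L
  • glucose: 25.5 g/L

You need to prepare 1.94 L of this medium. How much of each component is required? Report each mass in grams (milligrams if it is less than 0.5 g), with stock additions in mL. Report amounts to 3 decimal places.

L-arginine 27.237 mL; sodium lactate 67.418 mL; MOPS 5.180 g; glucose 49.470 g

Scale factor relative to 1 L: 1.94.
L-arginine: C1V1 = C2V2 → 2.12 mM × 1940 mL ÷ 151 mM = 27.237 mL
sodium lactate: dilute stock: 1.47% ÷ 42.3% × 1940 mL = 67.418 mL
MOPS: 2.67 g/L × 1.94 L = 5.180 g
glucose: 25.5 g/L × 1.94 L = 49.470 g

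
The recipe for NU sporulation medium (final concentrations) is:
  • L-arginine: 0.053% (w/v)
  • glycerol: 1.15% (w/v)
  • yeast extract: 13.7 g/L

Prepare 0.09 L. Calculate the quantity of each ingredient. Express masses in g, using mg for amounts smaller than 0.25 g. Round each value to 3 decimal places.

L-arginine 47.700 mg; glycerol 1.035 g; yeast extract 1.233 g

Scale factor relative to 1 L: 0.09.
L-arginine: 0.053 g per 100 mL × 90 mL ÷ 100 = 0.0477 g = 47.700 mg
glycerol: 1.15 g per 100 mL × 90 mL ÷ 100 = 1.035 g
yeast extract: 13.7 g/L × 0.09 L = 1.233 g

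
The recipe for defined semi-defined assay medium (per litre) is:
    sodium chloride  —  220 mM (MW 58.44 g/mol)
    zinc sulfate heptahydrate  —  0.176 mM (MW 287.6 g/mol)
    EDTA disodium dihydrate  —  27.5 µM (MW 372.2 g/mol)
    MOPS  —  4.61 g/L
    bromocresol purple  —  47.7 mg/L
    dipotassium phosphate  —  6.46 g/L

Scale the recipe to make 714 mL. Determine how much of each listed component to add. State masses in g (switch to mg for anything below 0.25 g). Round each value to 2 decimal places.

sodium chloride 9.18 g; zinc sulfate heptahydrate 36.14 mg; EDTA disodium dihydrate 7.31 mg; MOPS 3.29 g; bromocresol purple 34.06 mg; dipotassium phosphate 4.61 g

Working volume: 714 mL = 0.714 L.
sodium chloride: 220 mmol/L × 58.44 g/mol × 0.714 L ÷ 1000 = 9.18 g
zinc sulfate heptahydrate: 0.176 mmol/L × 287.6 mg/mmol × 0.714 L = 36.14 mg
EDTA disodium dihydrate: 27.5 µmol/L × 372.2 g/mol × 0.714 L ÷ 1000 = 7.31 mg
MOPS: 4.61 g/L × 0.714 L = 3.29 g
bromocresol purple: 47.7 mg/L × 0.714 L = 34.06 mg
dipotassium phosphate: 6.46 g/L × 0.714 L = 4.61 g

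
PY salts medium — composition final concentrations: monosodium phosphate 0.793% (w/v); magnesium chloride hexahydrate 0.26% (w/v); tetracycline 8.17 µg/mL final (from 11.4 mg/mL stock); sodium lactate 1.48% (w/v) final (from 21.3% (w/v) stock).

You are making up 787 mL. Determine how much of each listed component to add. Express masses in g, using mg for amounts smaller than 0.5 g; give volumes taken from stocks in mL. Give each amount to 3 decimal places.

monosodium phosphate 6.241 g; magnesium chloride hexahydrate 2.046 g; tetracycline 0.564 mL; sodium lactate 54.684 mL

Target volume = 787 mL = 0.787 L.
monosodium phosphate: 0.793% w/v = 7.93 g/L → 7.93 × 0.787 L = 6.241 g
magnesium chloride hexahydrate: 0.26% w/v = 2.6 g/L → 2.6 × 0.787 L = 2.046 g
tetracycline: dilute stock: 8.17 µg/mL × 787 mL ÷ 11400 µg/mL = 0.564 mL
sodium lactate: dilute stock: 1.48% ÷ 21.3% × 787 mL = 54.684 mL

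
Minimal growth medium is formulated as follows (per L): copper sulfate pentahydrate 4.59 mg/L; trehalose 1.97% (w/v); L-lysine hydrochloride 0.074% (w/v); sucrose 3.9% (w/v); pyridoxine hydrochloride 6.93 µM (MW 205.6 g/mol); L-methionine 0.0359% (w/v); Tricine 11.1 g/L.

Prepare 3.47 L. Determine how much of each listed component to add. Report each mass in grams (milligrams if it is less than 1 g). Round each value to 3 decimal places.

Working volume: 3.47 L.
copper sulfate pentahydrate: 4.59 mg/L × 3.47 L = 15.927 mg
trehalose: 1.97% w/v = 19.7 g/L → 19.7 × 3.47 L = 68.359 g
L-lysine hydrochloride: 0.074% w/v = 0.74 g/L → 0.74 × 3.47 L = 2.568 g
sucrose: 3.9% w/v = 39 g/L → 39 × 3.47 L = 135.330 g
pyridoxine hydrochloride: 6.93 µmol/L × 205.6 g/mol × 3.47 L ÷ 1000 = 4.944 mg
L-methionine: 0.0359 g per 100 mL × 3470 mL ÷ 100 = 1.246 g
Tricine: 11.1 g/L × 3.47 L = 38.517 g

copper sulfate pentahydrate 15.927 mg; trehalose 68.359 g; L-lysine hydrochloride 2.568 g; sucrose 135.330 g; pyridoxine hydrochloride 4.944 mg; L-methionine 1.246 g; Tricine 38.517 g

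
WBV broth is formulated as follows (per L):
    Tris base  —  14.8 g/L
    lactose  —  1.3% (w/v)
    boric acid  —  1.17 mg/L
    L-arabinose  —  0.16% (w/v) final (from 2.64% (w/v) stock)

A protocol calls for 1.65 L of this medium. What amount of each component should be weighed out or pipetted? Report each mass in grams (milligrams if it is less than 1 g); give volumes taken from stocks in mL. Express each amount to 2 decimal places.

Working volume: 1.65 L.
Tris base: 14.8 g/L × 1.65 L = 24.42 g
lactose: 1.3% w/v = 13 g/L → 13 × 1.65 L = 21.45 g
boric acid: 1.17 mg/L × 1.65 L = 1.93 mg
L-arabinose: V = C2·V2/C1 = 0.16% ÷ 2.64% × 1650 mL = 100.00 mL

Tris base 24.42 g; lactose 21.45 g; boric acid 1.93 mg; L-arabinose 100.00 mL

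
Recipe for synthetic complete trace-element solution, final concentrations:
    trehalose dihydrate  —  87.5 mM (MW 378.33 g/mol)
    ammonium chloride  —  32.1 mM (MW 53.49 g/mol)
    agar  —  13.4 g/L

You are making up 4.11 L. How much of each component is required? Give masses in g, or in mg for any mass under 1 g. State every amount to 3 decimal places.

trehalose dihydrate 136.057 g; ammonium chloride 7.057 g; agar 55.074 g

Scale factor relative to 1 L: 4.11.
trehalose dihydrate: 87.5 mmol/L × 378.33 g/mol × 4.11 L ÷ 1000 = 136.057 g
ammonium chloride: 32.1 mmol/L × 53.49 g/mol × 4.11 L ÷ 1000 = 7.057 g
agar: 13.4 g/L × 4.11 L = 55.074 g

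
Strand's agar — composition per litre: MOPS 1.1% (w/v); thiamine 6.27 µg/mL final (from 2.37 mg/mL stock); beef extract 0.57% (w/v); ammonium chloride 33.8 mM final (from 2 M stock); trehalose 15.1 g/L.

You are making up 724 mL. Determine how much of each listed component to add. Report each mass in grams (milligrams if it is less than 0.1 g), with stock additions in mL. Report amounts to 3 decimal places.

Target volume = 724 mL = 0.724 L.
MOPS: 1.1% w/v = 11 g/L → 11 × 0.724 L = 7.964 g
thiamine: V = C2·V2/C1 = 6.27 µg/mL × 724 mL ÷ 2370 µg/mL = 1.915 mL
beef extract: 0.57% w/v = 5.7 g/L → 5.7 × 0.724 L = 4.127 g
ammonium chloride: V = C2·V2/C1 = 33.8 mM × 724 mL ÷ 2000 mM = 12.236 mL
trehalose: 15.1 g/L × 0.724 L = 10.932 g

MOPS 7.964 g; thiamine 1.915 mL; beef extract 4.127 g; ammonium chloride 12.236 mL; trehalose 10.932 g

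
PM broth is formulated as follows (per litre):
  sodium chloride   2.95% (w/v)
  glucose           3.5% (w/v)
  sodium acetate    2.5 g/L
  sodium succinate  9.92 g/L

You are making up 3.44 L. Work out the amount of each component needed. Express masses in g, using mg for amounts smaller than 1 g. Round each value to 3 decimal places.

Scale factor relative to 1 L: 3.44.
sodium chloride: 2.95% w/v = 29.5 g/L → 29.5 × 3.44 L = 101.480 g
glucose: 3.5 g per 100 mL × 3440 mL ÷ 100 = 120.400 g
sodium acetate: 2.5 g/L × 3.44 L = 8.600 g
sodium succinate: 9.92 g/L × 3.44 L = 34.125 g

sodium chloride 101.480 g; glucose 120.400 g; sodium acetate 8.600 g; sodium succinate 34.125 g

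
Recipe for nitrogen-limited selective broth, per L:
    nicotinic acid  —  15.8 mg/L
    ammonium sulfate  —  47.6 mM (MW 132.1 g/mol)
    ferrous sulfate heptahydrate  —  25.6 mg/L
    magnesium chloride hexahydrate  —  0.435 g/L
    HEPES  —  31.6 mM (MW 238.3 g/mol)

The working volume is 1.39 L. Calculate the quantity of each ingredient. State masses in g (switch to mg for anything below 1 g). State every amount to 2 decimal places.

Working volume: 1.39 L.
nicotinic acid: 15.8 mg/L × 1.39 L = 21.96 mg
ammonium sulfate: 47.6 mmol/L × 132.1 g/mol × 1.39 L ÷ 1000 = 8.74 g
ferrous sulfate heptahydrate: 25.6 mg/L × 1.39 L = 35.58 mg
magnesium chloride hexahydrate: 0.435 g/L × 1.39 L = 0.60465 g = 604.65 mg
HEPES: 31.6 mmol/L × 238.3 g/mol × 1.39 L ÷ 1000 = 10.47 g

nicotinic acid 21.96 mg; ammonium sulfate 8.74 g; ferrous sulfate heptahydrate 35.58 mg; magnesium chloride hexahydrate 604.65 mg; HEPES 10.47 g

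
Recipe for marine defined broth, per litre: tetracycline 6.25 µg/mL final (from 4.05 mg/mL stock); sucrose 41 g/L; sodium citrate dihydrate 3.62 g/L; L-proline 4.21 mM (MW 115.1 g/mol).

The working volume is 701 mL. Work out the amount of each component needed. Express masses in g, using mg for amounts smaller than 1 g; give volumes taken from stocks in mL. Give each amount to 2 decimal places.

tetracycline 1.08 mL; sucrose 28.74 g; sodium citrate dihydrate 2.54 g; L-proline 339.68 mg

Scale factor relative to 1 L: 0.701.
tetracycline: C1V1 = C2V2 → 6.25 µg/mL × 701 mL ÷ 4050 µg/mL = 1.08 mL
sucrose: 41 g/L × 0.701 L = 28.74 g
sodium citrate dihydrate: 3.62 g/L × 0.701 L = 2.54 g
L-proline: 4.21 mmol/L × 115.1 mg/mmol × 0.701 L = 339.68 mg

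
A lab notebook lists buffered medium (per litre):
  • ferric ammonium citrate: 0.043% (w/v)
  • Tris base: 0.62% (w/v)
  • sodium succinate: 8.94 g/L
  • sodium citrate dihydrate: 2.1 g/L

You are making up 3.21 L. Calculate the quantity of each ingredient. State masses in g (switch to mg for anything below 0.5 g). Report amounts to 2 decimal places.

ferric ammonium citrate 1.38 g; Tris base 19.90 g; sodium succinate 28.70 g; sodium citrate dihydrate 6.74 g

Working volume: 3.21 L.
ferric ammonium citrate: 0.043 g per 100 mL × 3210 mL ÷ 100 = 1.38 g
Tris base: 0.62 g per 100 mL × 3210 mL ÷ 100 = 19.90 g
sodium succinate: 8.94 g/L × 3.21 L = 28.70 g
sodium citrate dihydrate: 2.1 g/L × 3.21 L = 6.74 g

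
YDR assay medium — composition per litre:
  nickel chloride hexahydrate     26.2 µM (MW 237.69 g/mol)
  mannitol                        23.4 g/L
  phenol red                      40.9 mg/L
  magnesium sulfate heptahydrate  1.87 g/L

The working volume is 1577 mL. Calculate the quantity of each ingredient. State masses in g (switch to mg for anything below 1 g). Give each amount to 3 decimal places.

Target volume = 1577 mL = 1.577 L.
nickel chloride hexahydrate: 26.2 µmol/L × 237.69 g/mol × 1.577 L ÷ 1000 = 9.821 mg
mannitol: 23.4 g/L × 1.577 L = 36.902 g
phenol red: 40.9 mg/L × 1.577 L = 64.499 mg
magnesium sulfate heptahydrate: 1.87 g/L × 1.577 L = 2.949 g

nickel chloride hexahydrate 9.821 mg; mannitol 36.902 g; phenol red 64.499 mg; magnesium sulfate heptahydrate 2.949 g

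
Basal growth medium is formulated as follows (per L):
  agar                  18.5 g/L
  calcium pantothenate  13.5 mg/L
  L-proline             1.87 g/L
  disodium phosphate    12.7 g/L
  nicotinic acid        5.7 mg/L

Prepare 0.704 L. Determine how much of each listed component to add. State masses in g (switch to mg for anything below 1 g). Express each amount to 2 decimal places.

Scale factor relative to 1 L: 0.704.
agar: 18.5 g/L × 0.704 L = 13.02 g
calcium pantothenate: 13.5 mg/L × 0.704 L = 9.50 mg
L-proline: 1.87 g/L × 0.704 L = 1.32 g
disodium phosphate: 12.7 g/L × 0.704 L = 8.94 g
nicotinic acid: 5.7 mg/L × 0.704 L = 4.01 mg

agar 13.02 g; calcium pantothenate 9.50 mg; L-proline 1.32 g; disodium phosphate 8.94 g; nicotinic acid 4.01 mg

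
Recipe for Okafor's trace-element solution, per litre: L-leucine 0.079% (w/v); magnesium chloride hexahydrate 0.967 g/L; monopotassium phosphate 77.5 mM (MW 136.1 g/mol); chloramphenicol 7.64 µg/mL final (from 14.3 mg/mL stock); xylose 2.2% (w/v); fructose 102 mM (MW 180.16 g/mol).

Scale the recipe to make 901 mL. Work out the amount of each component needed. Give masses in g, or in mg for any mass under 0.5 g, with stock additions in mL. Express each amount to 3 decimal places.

L-leucine 0.712 g; magnesium chloride hexahydrate 0.871 g; monopotassium phosphate 9.504 g; chloramphenicol 0.481 mL; xylose 19.822 g; fructose 16.557 g

Target volume = 901 mL = 0.901 L.
L-leucine: 0.079 g per 100 mL × 901 mL ÷ 100 = 0.712 g
magnesium chloride hexahydrate: 0.967 g/L × 0.901 L = 0.871 g
monopotassium phosphate: 77.5 mmol/L × 136.1 g/mol × 0.901 L ÷ 1000 = 9.504 g
chloramphenicol: V = C2·V2/C1 = 7.64 µg/mL × 901 mL ÷ 14300 µg/mL = 0.481 mL
xylose: 2.2 g per 100 mL × 901 mL ÷ 100 = 19.822 g
fructose: 102 mmol/L × 180.16 g/mol × 0.901 L ÷ 1000 = 16.557 g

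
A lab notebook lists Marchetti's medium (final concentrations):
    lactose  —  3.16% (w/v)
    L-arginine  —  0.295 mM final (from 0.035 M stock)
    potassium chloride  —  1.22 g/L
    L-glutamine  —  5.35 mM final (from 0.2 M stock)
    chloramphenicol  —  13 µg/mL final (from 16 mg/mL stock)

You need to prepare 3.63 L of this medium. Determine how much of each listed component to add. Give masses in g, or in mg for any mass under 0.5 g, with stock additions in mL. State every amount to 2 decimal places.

lactose 114.71 g; L-arginine 30.60 mL; potassium chloride 4.43 g; L-glutamine 97.10 mL; chloramphenicol 2.95 mL

Scale factor relative to 1 L: 3.63.
lactose: 3.16 g per 100 mL × 3630 mL ÷ 100 = 114.71 g
L-arginine: V = C2·V2/C1 = 0.295 mM × 3630 mL ÷ 35 mM = 30.60 mL
potassium chloride: 1.22 g/L × 3.63 L = 4.43 g
L-glutamine: C1V1 = C2V2 → 5.35 mM × 3630 mL ÷ 200 mM = 97.10 mL
chloramphenicol: V = C2·V2/C1 = 13 µg/mL × 3630 mL ÷ 16000 µg/mL = 2.95 mL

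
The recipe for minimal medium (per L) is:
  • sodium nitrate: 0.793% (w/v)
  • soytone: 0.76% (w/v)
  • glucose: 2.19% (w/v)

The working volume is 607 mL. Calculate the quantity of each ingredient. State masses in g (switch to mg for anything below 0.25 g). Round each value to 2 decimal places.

Working volume: 607 mL = 0.607 L.
sodium nitrate: 0.793% w/v = 7.93 g/L → 7.93 × 0.607 L = 4.81 g
soytone: 0.76% w/v = 7.6 g/L → 7.6 × 0.607 L = 4.61 g
glucose: 2.19% w/v = 21.9 g/L → 21.9 × 0.607 L = 13.29 g

sodium nitrate 4.81 g; soytone 4.61 g; glucose 13.29 g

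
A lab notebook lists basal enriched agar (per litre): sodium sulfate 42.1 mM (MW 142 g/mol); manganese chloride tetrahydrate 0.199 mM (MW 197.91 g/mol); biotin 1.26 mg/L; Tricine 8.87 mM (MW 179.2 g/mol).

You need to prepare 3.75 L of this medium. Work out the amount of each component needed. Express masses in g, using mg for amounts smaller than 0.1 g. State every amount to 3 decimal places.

sodium sulfate 22.418 g; manganese chloride tetrahydrate 0.148 g; biotin 4.725 mg; Tricine 5.961 g

Scale factor relative to 1 L: 3.75.
sodium sulfate: 42.1 mmol/L × 142 g/mol × 3.75 L ÷ 1000 = 22.418 g
manganese chloride tetrahydrate: 0.199 mmol/L × 197.91 g/mol × 3.75 L ÷ 1000 = 0.148 g
biotin: 1.26 mg/L × 3.75 L = 4.725 mg
Tricine: 8.87 mmol/L × 179.2 g/mol × 3.75 L ÷ 1000 = 5.961 g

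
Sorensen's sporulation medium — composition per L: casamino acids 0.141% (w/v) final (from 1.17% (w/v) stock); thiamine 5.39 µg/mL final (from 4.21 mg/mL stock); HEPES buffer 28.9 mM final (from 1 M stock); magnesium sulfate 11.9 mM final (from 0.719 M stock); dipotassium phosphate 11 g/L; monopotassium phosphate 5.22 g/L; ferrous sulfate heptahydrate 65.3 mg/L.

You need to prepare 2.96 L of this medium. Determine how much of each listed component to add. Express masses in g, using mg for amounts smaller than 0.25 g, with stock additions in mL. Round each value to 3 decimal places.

casamino acids 356.718 mL; thiamine 3.790 mL; HEPES buffer 85.544 mL; magnesium sulfate 48.990 mL; dipotassium phosphate 32.560 g; monopotassium phosphate 15.451 g; ferrous sulfate heptahydrate 193.288 mg

Scale factor relative to 1 L: 2.96.
casamino acids: dilute stock: 0.141% ÷ 1.17% × 2960 mL = 356.718 mL
thiamine: V = C2·V2/C1 = 5.39 µg/mL × 2960 mL ÷ 4210 µg/mL = 3.790 mL
HEPES buffer: V = C2·V2/C1 = 28.9 mM × 2960 mL ÷ 1000 mM = 85.544 mL
magnesium sulfate: V = C2·V2/C1 = 11.9 mM × 2960 mL ÷ 719 mM = 48.990 mL
dipotassium phosphate: 11 g/L × 2.96 L = 32.560 g
monopotassium phosphate: 5.22 g/L × 2.96 L = 15.451 g
ferrous sulfate heptahydrate: 65.3 mg/L × 2.96 L = 193.288 mg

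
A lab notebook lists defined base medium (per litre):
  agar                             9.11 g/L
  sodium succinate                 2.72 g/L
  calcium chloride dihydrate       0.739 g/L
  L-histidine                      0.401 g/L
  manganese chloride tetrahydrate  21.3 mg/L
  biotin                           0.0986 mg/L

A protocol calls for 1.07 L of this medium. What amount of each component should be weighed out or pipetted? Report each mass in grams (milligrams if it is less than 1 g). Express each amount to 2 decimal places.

Working volume: 1.07 L.
agar: 9.11 g/L × 1.07 L = 9.75 g
sodium succinate: 2.72 g/L × 1.07 L = 2.91 g
calcium chloride dihydrate: 0.739 g/L × 1.07 L = 0.79073 g = 790.73 mg
L-histidine: 0.401 g/L × 1.07 L = 0.42907 g = 429.07 mg
manganese chloride tetrahydrate: 21.3 mg/L × 1.07 L = 22.79 mg
biotin: 0.0986 mg/L × 1.07 L = 0.11 mg

agar 9.75 g; sodium succinate 2.91 g; calcium chloride dihydrate 790.73 mg; L-histidine 429.07 mg; manganese chloride tetrahydrate 22.79 mg; biotin 0.11 mg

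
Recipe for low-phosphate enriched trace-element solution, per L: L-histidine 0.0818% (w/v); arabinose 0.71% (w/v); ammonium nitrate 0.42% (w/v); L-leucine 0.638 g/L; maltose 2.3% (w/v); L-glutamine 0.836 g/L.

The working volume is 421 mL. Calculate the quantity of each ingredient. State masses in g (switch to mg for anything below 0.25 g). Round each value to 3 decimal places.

Target volume = 421 mL = 0.421 L.
L-histidine: 0.0818 g per 100 mL × 421 mL ÷ 100 = 0.344 g
arabinose: 0.71 g per 100 mL × 421 mL ÷ 100 = 2.989 g
ammonium nitrate: 0.42 g per 100 mL × 421 mL ÷ 100 = 1.768 g
L-leucine: 0.638 g/L × 0.421 L = 0.269 g
maltose: 2.3 g per 100 mL × 421 mL ÷ 100 = 9.683 g
L-glutamine: 0.836 g/L × 0.421 L = 0.352 g

L-histidine 0.344 g; arabinose 2.989 g; ammonium nitrate 1.768 g; L-leucine 0.269 g; maltose 9.683 g; L-glutamine 0.352 g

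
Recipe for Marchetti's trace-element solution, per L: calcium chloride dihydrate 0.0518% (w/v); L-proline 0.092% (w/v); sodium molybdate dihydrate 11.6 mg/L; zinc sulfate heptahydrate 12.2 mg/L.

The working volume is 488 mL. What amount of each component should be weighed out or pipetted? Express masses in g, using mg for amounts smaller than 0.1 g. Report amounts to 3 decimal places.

Target volume = 488 mL = 0.488 L.
calcium chloride dihydrate: 0.0518 g per 100 mL × 488 mL ÷ 100 = 0.253 g
L-proline: 0.092% w/v = 0.92 g/L → 0.92 × 0.488 L = 0.449 g
sodium molybdate dihydrate: 11.6 mg/L × 0.488 L = 5.661 mg
zinc sulfate heptahydrate: 12.2 mg/L × 0.488 L = 5.954 mg

calcium chloride dihydrate 0.253 g; L-proline 0.449 g; sodium molybdate dihydrate 5.661 mg; zinc sulfate heptahydrate 5.954 mg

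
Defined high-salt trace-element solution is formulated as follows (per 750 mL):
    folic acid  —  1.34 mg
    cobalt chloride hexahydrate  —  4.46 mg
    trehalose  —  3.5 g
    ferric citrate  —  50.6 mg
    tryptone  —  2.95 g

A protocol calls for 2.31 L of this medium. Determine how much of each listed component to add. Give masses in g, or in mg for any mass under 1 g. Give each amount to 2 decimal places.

folic acid 4.13 mg; cobalt chloride hexahydrate 13.74 mg; trehalose 10.78 g; ferric citrate 155.85 mg; tryptone 9.09 g

Ratio of target to recipe volume: 2310 / 750 = 3.08.
folic acid: 1.34 mg × (2310 mL / 750 mL) = 4.13 mg
cobalt chloride hexahydrate: 4.46 mg × (2310 mL / 750 mL) = 13.74 mg
trehalose: 3.5 g × (2310 mL / 750 mL) = 10.78 g
ferric citrate: 50.6 mg × (2310 mL / 750 mL) = 155.85 mg
tryptone: 2.95 g × (2310 mL / 750 mL) = 9.09 g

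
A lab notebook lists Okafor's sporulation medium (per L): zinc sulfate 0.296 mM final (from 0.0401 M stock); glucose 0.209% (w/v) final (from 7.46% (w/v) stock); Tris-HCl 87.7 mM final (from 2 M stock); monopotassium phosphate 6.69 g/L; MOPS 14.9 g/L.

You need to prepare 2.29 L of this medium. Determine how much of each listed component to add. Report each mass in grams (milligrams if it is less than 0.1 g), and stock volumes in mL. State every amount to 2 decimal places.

Working volume: 2.29 L.
zinc sulfate: V = C2·V2/C1 = 0.296 mM × 2290 mL ÷ 40.1 mM = 16.90 mL
glucose: C1V1 = C2V2 → 0.209% ÷ 7.46% × 2290 mL = 64.16 mL
Tris-HCl: dilute stock: 87.7 mM × 2290 mL ÷ 2000 mM = 100.42 mL
monopotassium phosphate: 6.69 g/L × 2.29 L = 15.32 g
MOPS: 14.9 g/L × 2.29 L = 34.12 g

zinc sulfate 16.90 mL; glucose 64.16 mL; Tris-HCl 100.42 mL; monopotassium phosphate 15.32 g; MOPS 34.12 g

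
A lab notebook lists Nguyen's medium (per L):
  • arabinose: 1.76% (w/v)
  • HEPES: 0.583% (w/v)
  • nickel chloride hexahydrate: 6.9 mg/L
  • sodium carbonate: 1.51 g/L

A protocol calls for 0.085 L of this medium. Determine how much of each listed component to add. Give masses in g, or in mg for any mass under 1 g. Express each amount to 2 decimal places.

arabinose 1.50 g; HEPES 495.55 mg; nickel chloride hexahydrate 0.59 mg; sodium carbonate 128.35 mg

Scale factor relative to 1 L: 0.085.
arabinose: 1.76% w/v = 17.6 g/L → 17.6 × 0.085 L = 1.50 g
HEPES: 0.583 g per 100 mL × 85 mL ÷ 100 = 0.49555 g = 495.55 mg
nickel chloride hexahydrate: 6.9 mg/L × 0.085 L = 0.59 mg
sodium carbonate: 1.51 g/L × 0.085 L = 0.12835 g = 128.35 mg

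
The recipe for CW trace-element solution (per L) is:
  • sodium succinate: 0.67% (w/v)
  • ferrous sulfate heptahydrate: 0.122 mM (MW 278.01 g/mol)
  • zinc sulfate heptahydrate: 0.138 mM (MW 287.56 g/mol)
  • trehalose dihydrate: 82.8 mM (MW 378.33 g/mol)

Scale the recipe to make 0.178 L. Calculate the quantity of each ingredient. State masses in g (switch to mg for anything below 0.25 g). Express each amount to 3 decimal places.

Working volume: 0.178 L.
sodium succinate: 0.67 g per 100 mL × 178 mL ÷ 100 = 1.193 g
ferrous sulfate heptahydrate: 0.122 mmol/L × 278.01 mg/mmol × 0.178 L = 6.037 mg
zinc sulfate heptahydrate: 0.138 mmol/L × 287.56 mg/mmol × 0.178 L = 7.064 mg
trehalose dihydrate: 82.8 mmol/L × 378.33 g/mol × 0.178 L ÷ 1000 = 5.576 g

sodium succinate 1.193 g; ferrous sulfate heptahydrate 6.037 mg; zinc sulfate heptahydrate 7.064 mg; trehalose dihydrate 5.576 g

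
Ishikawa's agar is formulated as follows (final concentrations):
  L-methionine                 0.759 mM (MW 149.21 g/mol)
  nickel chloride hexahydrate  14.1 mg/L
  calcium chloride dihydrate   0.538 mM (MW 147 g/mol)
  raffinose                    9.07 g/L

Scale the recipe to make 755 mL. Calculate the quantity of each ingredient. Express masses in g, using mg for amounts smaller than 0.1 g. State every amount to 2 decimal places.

L-methionine 85.50 mg; nickel chloride hexahydrate 10.65 mg; calcium chloride dihydrate 59.71 mg; raffinose 6.85 g

Working volume: 755 mL = 0.755 L.
L-methionine: 0.759 mmol/L × 149.21 mg/mmol × 0.755 L = 85.50 mg
nickel chloride hexahydrate: 14.1 mg/L × 0.755 L = 10.65 mg
calcium chloride dihydrate: 0.538 mmol/L × 147 mg/mmol × 0.755 L = 59.71 mg
raffinose: 9.07 g/L × 0.755 L = 6.85 g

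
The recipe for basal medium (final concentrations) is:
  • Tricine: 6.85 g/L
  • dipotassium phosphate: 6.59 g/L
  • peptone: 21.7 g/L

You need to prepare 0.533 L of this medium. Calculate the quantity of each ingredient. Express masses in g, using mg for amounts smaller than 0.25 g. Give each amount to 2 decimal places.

Working volume: 0.533 L.
Tricine: 6.85 g/L × 0.533 L = 3.65 g
dipotassium phosphate: 6.59 g/L × 0.533 L = 3.51 g
peptone: 21.7 g/L × 0.533 L = 11.57 g

Tricine 3.65 g; dipotassium phosphate 3.51 g; peptone 11.57 g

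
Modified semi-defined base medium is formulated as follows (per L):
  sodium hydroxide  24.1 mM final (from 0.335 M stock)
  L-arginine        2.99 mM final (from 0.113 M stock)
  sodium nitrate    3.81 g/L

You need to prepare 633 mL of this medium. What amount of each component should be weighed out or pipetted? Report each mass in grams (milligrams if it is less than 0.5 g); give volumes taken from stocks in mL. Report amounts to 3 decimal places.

Target volume = 633 mL = 0.633 L.
sodium hydroxide: dilute stock: 24.1 mM × 633 mL ÷ 335 mM = 45.538 mL
L-arginine: dilute stock: 2.99 mM × 633 mL ÷ 113 mM = 16.749 mL
sodium nitrate: 3.81 g/L × 0.633 L = 2.412 g

sodium hydroxide 45.538 mL; L-arginine 16.749 mL; sodium nitrate 2.412 g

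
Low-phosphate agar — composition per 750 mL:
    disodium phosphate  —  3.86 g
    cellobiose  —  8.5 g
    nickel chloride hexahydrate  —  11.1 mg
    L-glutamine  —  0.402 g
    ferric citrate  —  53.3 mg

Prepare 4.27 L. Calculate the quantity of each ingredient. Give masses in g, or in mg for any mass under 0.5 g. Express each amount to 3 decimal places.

Ratio of target to recipe volume: 4270 / 750 = 5.69333.
disodium phosphate: 3.86 g × (4270 mL / 750 mL) = 21.976 g
cellobiose: 8.5 g × (4270 mL / 750 mL) = 48.393 g
nickel chloride hexahydrate: 11.1 mg × (4270 mL / 750 mL) = 63.196 mg
L-glutamine: 0.402 g × (4270 mL / 750 mL) = 2.289 g
ferric citrate: 53.3 mg × (4270 mL / 750 mL) = 303.455 mg

disodium phosphate 21.976 g; cellobiose 48.393 g; nickel chloride hexahydrate 63.196 mg; L-glutamine 2.289 g; ferric citrate 303.455 mg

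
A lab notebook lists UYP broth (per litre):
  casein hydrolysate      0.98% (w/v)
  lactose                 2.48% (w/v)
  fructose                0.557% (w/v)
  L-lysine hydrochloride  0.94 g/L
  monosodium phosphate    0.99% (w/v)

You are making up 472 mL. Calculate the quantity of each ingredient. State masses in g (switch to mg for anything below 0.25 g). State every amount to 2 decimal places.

Target volume = 472 mL = 0.472 L.
casein hydrolysate: 0.98% w/v = 9.8 g/L → 9.8 × 0.472 L = 4.63 g
lactose: 2.48 g per 100 mL × 472 mL ÷ 100 = 11.71 g
fructose: 0.557 g per 100 mL × 472 mL ÷ 100 = 2.63 g
L-lysine hydrochloride: 0.94 g/L × 0.472 L = 0.44 g
monosodium phosphate: 0.99% w/v = 9.9 g/L → 9.9 × 0.472 L = 4.67 g

casein hydrolysate 4.63 g; lactose 11.71 g; fructose 2.63 g; L-lysine hydrochloride 0.44 g; monosodium phosphate 4.67 g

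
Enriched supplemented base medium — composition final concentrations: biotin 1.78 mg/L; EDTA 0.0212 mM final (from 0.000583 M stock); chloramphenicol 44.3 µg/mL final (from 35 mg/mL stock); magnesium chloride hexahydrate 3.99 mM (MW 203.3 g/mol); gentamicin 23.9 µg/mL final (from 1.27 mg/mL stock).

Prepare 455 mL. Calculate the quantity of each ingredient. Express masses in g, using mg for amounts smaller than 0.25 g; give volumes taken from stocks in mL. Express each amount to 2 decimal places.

biotin 0.81 mg; EDTA 16.55 mL; chloramphenicol 0.58 mL; magnesium chloride hexahydrate 0.37 g; gentamicin 8.56 mL

Working volume: 455 mL = 0.455 L.
biotin: 1.78 mg/L × 0.455 L = 0.81 mg
EDTA: dilute stock: 0.0212 mM × 455 mL ÷ 0.583 mM = 16.55 mL
chloramphenicol: V = C2·V2/C1 = 44.3 µg/mL × 455 mL ÷ 35000 µg/mL = 0.58 mL
magnesium chloride hexahydrate: 3.99 mmol/L × 203.3 g/mol × 0.455 L ÷ 1000 = 0.37 g
gentamicin: V = C2·V2/C1 = 23.9 µg/mL × 455 mL ÷ 1270 µg/mL = 8.56 mL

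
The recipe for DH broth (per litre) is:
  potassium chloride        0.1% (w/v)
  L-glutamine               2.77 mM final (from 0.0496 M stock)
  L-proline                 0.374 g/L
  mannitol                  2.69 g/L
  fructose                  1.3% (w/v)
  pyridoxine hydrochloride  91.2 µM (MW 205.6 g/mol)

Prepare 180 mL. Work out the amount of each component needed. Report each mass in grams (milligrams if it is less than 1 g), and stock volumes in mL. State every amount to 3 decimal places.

potassium chloride 180.000 mg; L-glutamine 10.052 mL; L-proline 67.320 mg; mannitol 484.200 mg; fructose 2.340 g; pyridoxine hydrochloride 3.375 mg

Target volume = 180 mL = 0.18 L.
potassium chloride: 0.1% w/v = 1 g/L → 1 × 0.18 L = 0.18 g = 180.000 mg
L-glutamine: dilute stock: 2.77 mM × 180 mL ÷ 49.6 mM = 10.052 mL
L-proline: 0.374 g/L × 0.18 L = 0.06732 g = 67.320 mg
mannitol: 2.69 g/L × 0.18 L = 0.4842 g = 484.200 mg
fructose: 1.3 g per 100 mL × 180 mL ÷ 100 = 2.340 g
pyridoxine hydrochloride: 91.2 µmol/L × 205.6 g/mol × 0.18 L ÷ 1000 = 3.375 mg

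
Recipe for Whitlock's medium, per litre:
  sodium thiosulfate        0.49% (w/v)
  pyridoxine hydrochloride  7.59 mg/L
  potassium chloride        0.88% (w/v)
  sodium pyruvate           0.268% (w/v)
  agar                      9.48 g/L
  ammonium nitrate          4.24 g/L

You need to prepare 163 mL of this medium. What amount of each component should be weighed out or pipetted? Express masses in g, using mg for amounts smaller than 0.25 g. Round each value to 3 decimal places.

Scale factor relative to 1 L: 0.163.
sodium thiosulfate: 0.49 g per 100 mL × 163 mL ÷ 100 = 0.799 g
pyridoxine hydrochloride: 7.59 mg/L × 0.163 L = 1.237 mg
potassium chloride: 0.88 g per 100 mL × 163 mL ÷ 100 = 1.434 g
sodium pyruvate: 0.268 g per 100 mL × 163 mL ÷ 100 = 0.437 g
agar: 9.48 g/L × 0.163 L = 1.545 g
ammonium nitrate: 4.24 g/L × 0.163 L = 0.691 g

sodium thiosulfate 0.799 g; pyridoxine hydrochloride 1.237 mg; potassium chloride 1.434 g; sodium pyruvate 0.437 g; agar 1.545 g; ammonium nitrate 0.691 g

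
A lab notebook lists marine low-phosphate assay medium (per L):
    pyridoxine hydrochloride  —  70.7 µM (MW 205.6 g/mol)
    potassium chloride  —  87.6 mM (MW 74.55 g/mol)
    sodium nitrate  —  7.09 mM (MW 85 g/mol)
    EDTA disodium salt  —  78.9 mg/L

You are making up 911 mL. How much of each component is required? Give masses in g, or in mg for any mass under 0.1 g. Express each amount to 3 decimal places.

pyridoxine hydrochloride 13.242 mg; potassium chloride 5.949 g; sodium nitrate 0.549 g; EDTA disodium salt 71.878 mg

Scale factor relative to 1 L: 0.911.
pyridoxine hydrochloride: 70.7 µmol/L × 205.6 g/mol × 0.911 L ÷ 1000 = 13.242 mg
potassium chloride: 87.6 mmol/L × 74.55 g/mol × 0.911 L ÷ 1000 = 5.949 g
sodium nitrate: 7.09 mmol/L × 85 g/mol × 0.911 L ÷ 1000 = 0.549 g
EDTA disodium salt: 78.9 mg/L × 0.911 L = 71.878 mg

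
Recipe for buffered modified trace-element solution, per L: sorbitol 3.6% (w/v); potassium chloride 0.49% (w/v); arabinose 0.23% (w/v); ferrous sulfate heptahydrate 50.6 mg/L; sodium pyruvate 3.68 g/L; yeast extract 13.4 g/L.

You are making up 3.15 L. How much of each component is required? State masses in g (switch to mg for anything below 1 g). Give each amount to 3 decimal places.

sorbitol 113.400 g; potassium chloride 15.435 g; arabinose 7.245 g; ferrous sulfate heptahydrate 159.390 mg; sodium pyruvate 11.592 g; yeast extract 42.210 g

Scale factor relative to 1 L: 3.15.
sorbitol: 3.6 g per 100 mL × 3150 mL ÷ 100 = 113.400 g
potassium chloride: 0.49 g per 100 mL × 3150 mL ÷ 100 = 15.435 g
arabinose: 0.23 g per 100 mL × 3150 mL ÷ 100 = 7.245 g
ferrous sulfate heptahydrate: 50.6 mg/L × 3.15 L = 159.390 mg
sodium pyruvate: 3.68 g/L × 3.15 L = 11.592 g
yeast extract: 13.4 g/L × 3.15 L = 42.210 g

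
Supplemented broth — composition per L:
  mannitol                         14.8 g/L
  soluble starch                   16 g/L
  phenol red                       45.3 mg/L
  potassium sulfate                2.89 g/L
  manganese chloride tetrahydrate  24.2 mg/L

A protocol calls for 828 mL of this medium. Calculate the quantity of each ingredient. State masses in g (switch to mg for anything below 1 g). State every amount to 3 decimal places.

Working volume: 828 mL = 0.828 L.
mannitol: 14.8 g/L × 0.828 L = 12.254 g
soluble starch: 16 g/L × 0.828 L = 13.248 g
phenol red: 45.3 mg/L × 0.828 L = 37.508 mg
potassium sulfate: 2.89 g/L × 0.828 L = 2.393 g
manganese chloride tetrahydrate: 24.2 mg/L × 0.828 L = 20.038 mg

mannitol 12.254 g; soluble starch 13.248 g; phenol red 37.508 mg; potassium sulfate 2.393 g; manganese chloride tetrahydrate 20.038 mg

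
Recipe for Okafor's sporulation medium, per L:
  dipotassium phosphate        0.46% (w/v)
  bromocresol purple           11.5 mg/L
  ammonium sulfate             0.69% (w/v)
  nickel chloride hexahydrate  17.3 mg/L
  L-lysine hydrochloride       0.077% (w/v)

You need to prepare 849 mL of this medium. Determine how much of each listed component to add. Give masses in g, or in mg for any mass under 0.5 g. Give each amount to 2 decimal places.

Working volume: 849 mL = 0.849 L.
dipotassium phosphate: 0.46% w/v = 4.6 g/L → 4.6 × 0.849 L = 3.91 g
bromocresol purple: 11.5 mg/L × 0.849 L = 9.76 mg
ammonium sulfate: 0.69% w/v = 6.9 g/L → 6.9 × 0.849 L = 5.86 g
nickel chloride hexahydrate: 17.3 mg/L × 0.849 L = 14.69 mg
L-lysine hydrochloride: 0.077 g per 100 mL × 849 mL ÷ 100 = 0.65 g

dipotassium phosphate 3.91 g; bromocresol purple 9.76 mg; ammonium sulfate 5.86 g; nickel chloride hexahydrate 14.69 mg; L-lysine hydrochloride 0.65 g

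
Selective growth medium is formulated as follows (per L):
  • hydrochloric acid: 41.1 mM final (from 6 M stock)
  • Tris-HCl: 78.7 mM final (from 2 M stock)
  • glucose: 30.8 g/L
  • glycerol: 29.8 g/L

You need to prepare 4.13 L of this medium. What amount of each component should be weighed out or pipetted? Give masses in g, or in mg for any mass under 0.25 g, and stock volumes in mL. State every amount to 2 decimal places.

hydrochloric acid 28.29 mL; Tris-HCl 162.52 mL; glucose 127.20 g; glycerol 123.07 g

Scale factor relative to 1 L: 4.13.
hydrochloric acid: V = C2·V2/C1 = 41.1 mM × 4130 mL ÷ 6000 mM = 28.29 mL
Tris-HCl: C1V1 = C2V2 → 78.7 mM × 4130 mL ÷ 2000 mM = 162.52 mL
glucose: 30.8 g/L × 4.13 L = 127.20 g
glycerol: 29.8 g/L × 4.13 L = 123.07 g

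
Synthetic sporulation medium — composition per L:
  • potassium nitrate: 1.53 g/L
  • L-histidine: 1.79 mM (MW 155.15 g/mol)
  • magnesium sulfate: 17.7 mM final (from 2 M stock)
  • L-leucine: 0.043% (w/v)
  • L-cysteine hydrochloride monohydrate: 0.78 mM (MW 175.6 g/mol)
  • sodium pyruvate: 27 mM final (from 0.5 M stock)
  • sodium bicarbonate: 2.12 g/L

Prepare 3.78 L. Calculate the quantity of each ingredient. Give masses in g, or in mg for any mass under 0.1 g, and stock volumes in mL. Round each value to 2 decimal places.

potassium nitrate 5.78 g; L-histidine 1.05 g; magnesium sulfate 33.45 mL; L-leucine 1.63 g; L-cysteine hydrochloride monohydrate 0.52 g; sodium pyruvate 204.12 mL; sodium bicarbonate 8.01 g

Working volume: 3.78 L.
potassium nitrate: 1.53 g/L × 3.78 L = 5.78 g
L-histidine: 1.79 mmol/L × 155.15 g/mol × 3.78 L ÷ 1000 = 1.05 g
magnesium sulfate: V = C2·V2/C1 = 17.7 mM × 3780 mL ÷ 2000 mM = 33.45 mL
L-leucine: 0.043% w/v = 0.43 g/L → 0.43 × 3.78 L = 1.63 g
L-cysteine hydrochloride monohydrate: 0.78 mmol/L × 175.6 g/mol × 3.78 L ÷ 1000 = 0.52 g
sodium pyruvate: V = C2·V2/C1 = 27 mM × 3780 mL ÷ 500 mM = 204.12 mL
sodium bicarbonate: 2.12 g/L × 3.78 L = 8.01 g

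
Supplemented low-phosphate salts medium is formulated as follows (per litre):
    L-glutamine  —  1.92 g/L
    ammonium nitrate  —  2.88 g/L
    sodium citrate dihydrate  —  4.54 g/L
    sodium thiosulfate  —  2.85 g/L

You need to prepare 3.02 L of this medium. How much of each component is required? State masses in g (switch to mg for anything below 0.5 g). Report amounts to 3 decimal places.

L-glutamine 5.798 g; ammonium nitrate 8.698 g; sodium citrate dihydrate 13.711 g; sodium thiosulfate 8.607 g

Working volume: 3.02 L.
L-glutamine: 1.92 g/L × 3.02 L = 5.798 g
ammonium nitrate: 2.88 g/L × 3.02 L = 8.698 g
sodium citrate dihydrate: 4.54 g/L × 3.02 L = 13.711 g
sodium thiosulfate: 2.85 g/L × 3.02 L = 8.607 g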